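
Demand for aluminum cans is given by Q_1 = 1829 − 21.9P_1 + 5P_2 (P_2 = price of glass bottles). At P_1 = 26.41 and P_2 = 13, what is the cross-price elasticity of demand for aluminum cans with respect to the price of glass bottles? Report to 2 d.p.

0.05

At P_1 = 26.41 and P_2 = 13: Q_1 = 1315.621.
∂Q_1/∂P_2 = 5.
ε = (∂Q_1/∂P_2)(P_2/Q_1) = 5 × (13/1315.621) ≈ 0.05.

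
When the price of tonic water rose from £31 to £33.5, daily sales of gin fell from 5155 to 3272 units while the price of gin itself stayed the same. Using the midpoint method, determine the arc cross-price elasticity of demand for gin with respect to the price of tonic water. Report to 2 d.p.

-5.76

ΔQ_A = 3272 − 5155 = -1883; ΔP_B = 33.5 − 31 = 2.5.
Midpoints: Q̄_A = 4213.5, P̄_B = 32.25.
ε = (ΔQ_A/Q̄_A)/(ΔP_B/P̄_B) = (-1883/4213.5)/(2.5/32.25) ≈ -5.76.
ε < 0: gin and tonic water are complements.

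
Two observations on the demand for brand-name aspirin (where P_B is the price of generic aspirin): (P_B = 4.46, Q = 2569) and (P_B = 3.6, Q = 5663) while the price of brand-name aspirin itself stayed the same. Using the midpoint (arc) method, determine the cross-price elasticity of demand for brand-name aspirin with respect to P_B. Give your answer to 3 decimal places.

-3.523

ΔQ_A = 5663 − 2569 = 3094; ΔP_B = 3.6 − 4.46 = -0.86.
Midpoints: Q̄_A = 4116.0, P̄_B = 4.03.
ε = (ΔQ_A/Q̄_A)/(ΔP_B/P̄_B) = (3094/4116.0)/(-0.86/4.03) ≈ -3.523.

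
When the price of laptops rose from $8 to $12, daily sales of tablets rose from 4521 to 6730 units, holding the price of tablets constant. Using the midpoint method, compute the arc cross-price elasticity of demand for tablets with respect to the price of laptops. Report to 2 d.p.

0.98

ΔQ_A = 6730 − 4521 = 2209; ΔP_B = 12 − 8 = 4.
Midpoints: Q̄_A = 5625.5, P̄_B = 10.00.
ε = (ΔQ_A/Q̄_A)/(ΔP_B/P̄_B) = (2209/5625.5)/(4/10.00) ≈ 0.98.
ε > 0: tablets and laptops are substitutes.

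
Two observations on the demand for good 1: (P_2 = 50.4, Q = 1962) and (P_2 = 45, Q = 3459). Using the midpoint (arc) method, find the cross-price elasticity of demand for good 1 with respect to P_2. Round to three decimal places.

-4.879

ΔQ_1 = 3459 − 1962 = 1497; ΔP_2 = 45 − 50.4 = -5.4.
Midpoints: Q̄_1 = 2710.5, P̄_2 = 47.70.
ε = (ΔQ_1/Q̄_1)/(ΔP_2/P̄_2) = (1497/2710.5)/(-5.4/47.70) ≈ -4.879.
ε < 0: good 1 and good 2 are complements.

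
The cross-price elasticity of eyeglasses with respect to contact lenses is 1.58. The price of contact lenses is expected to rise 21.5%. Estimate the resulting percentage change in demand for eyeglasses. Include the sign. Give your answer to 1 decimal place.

%ΔQ ≈ ε × %ΔP of contact lenses = 1.58 × (21.5%) = 34.0%.

34.0%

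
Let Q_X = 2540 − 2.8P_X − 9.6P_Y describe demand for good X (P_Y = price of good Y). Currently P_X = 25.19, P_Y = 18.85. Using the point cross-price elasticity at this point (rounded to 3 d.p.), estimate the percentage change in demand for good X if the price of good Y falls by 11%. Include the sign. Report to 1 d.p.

At P_X = 25.19, P_Y = 18.85: Q_X = 2288.508.
∂Q_X/∂P_Y = -9.6.
ε = (∂Q_X/∂P_Y)(P_Y/Q_X) = -9.6000 × 18.85/2288.508 ≈ -0.079.
%ΔQ_X ≈ ε × %ΔP_Y = -0.079 × (-11%) = 0.9%.

0.9%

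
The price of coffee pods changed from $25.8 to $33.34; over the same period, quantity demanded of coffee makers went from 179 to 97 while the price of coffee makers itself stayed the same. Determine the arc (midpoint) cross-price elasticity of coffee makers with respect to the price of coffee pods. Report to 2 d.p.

-2.33

ΔQ_A = 97 − 179 = -82; ΔP_B = 33.34 − 25.8 = 7.54.
Midpoints: Q̄_A = 138.0, P̄_B = 29.57.
ε = (ΔQ_A/Q̄_A)/(ΔP_B/P̄_B) = (-82/138.0)/(7.54/29.57) ≈ -2.33.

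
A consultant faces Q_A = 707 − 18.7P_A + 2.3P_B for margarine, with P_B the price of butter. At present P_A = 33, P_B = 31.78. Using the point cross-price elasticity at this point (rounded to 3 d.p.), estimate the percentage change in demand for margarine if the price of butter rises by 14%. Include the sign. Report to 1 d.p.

6.3%

At P_A = 33, P_B = 31.78: Q_A = 162.994.
∂Q_A/∂P_B = 2.3.
ε = (∂Q_A/∂P_B)(P_B/Q_A) = 2.3000 × 31.78/162.994 ≈ 0.448.
%ΔQ_A ≈ ε × %ΔP_B = 0.448 × (14%) = 6.3%.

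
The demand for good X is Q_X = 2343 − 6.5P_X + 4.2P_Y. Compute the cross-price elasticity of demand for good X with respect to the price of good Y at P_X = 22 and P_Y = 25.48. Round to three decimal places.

At P_X = 22 and P_Y = 25.48: Q_X = 2307.016.
∂Q_X/∂P_Y = 4.2.
ε = (∂Q_X/∂P_Y)(P_Y/Q_X) = 4.2 × (25.48/2307.016) ≈ 0.046.

0.046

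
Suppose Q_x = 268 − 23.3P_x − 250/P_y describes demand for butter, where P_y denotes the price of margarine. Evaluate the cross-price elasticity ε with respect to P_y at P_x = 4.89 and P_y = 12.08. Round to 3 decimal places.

0.155

At P_x = 4.89 and P_y = 12.08: Q_x = 133.368.
∂Q_x/∂P_y = 250/P_y² = 1.7132.
ε = (∂Q_x/∂P_y)(P_y/Q_x) = 1.7132 × (12.08/133.368) ≈ 0.155.
ε > 0: substitutes.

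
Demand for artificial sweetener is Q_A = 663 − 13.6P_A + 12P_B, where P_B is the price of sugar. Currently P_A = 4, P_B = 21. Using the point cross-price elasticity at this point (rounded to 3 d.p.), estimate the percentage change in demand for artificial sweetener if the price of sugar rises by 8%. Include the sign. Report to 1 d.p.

2.3%

At P_A = 4, P_B = 21: Q_A = 860.6.
∂Q_A/∂P_B = 12.
ε = (∂Q_A/∂P_B)(P_B/Q_A) = 12.0000 × 21/860.6 ≈ 0.293.
%ΔQ_A ≈ ε × %ΔP_B = 0.293 × (8%) = 2.3%.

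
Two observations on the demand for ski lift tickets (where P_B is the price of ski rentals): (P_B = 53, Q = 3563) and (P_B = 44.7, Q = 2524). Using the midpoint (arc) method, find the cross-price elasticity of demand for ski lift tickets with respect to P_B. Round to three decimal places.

2.009

ΔQ_A = 2524 − 3563 = -1039; ΔP_B = 44.7 − 53 = -8.3.
Midpoints: Q̄_A = 3043.5, P̄_B = 48.85.
ε = (ΔQ_A/Q̄_A)/(ΔP_B/P̄_B) = (-1039/3043.5)/(-8.3/48.85) ≈ 2.009.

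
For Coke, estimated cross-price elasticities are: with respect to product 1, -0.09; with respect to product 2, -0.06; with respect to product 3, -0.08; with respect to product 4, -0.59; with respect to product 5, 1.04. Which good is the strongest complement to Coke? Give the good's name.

product 4

Complements have ε < 0. The most negative value is -0.59 (product 4).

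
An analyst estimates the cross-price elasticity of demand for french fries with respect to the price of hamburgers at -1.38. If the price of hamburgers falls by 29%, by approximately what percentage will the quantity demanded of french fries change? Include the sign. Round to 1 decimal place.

%ΔQ ≈ ε × %ΔP of hamburgers = -1.38 × (-29%) = 40.0%.

40.0%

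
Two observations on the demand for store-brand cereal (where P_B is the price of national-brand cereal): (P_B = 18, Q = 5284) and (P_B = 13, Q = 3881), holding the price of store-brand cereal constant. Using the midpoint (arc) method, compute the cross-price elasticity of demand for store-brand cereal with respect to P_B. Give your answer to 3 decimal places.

ΔQ_A = 3881 − 5284 = -1403; ΔP_B = 13 − 18 = -5.
Midpoints: Q̄_A = 4582.5, P̄_B = 15.50.
ε = (ΔQ_A/Q̄_A)/(ΔP_B/P̄_B) = (-1403/4582.5)/(-5/15.50) ≈ 0.949.

0.949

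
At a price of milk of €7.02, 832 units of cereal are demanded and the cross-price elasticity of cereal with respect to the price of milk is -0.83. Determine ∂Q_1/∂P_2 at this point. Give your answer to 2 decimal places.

ε = (∂Q_1/∂P_2)·(P_2/Q_1) ⇒ ∂Q_1/∂P_2 = ε·Q_1/P_2 = -0.83 × 832/7.02 ≈ -98.37.

-98.37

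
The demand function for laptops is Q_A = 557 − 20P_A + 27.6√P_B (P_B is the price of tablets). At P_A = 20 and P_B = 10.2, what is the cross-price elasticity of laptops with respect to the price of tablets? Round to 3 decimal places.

At P_A = 20 and P_B = 10.2: Q_A = 245.147.
∂Q_A/∂P_B = 27.6/(2√P_B) = 27.6/(2√10.2) = 4.3209.
ε = (∂Q_A/∂P_B)(P_B/Q_A) = 4.3209 × (10.2/245.147) ≈ 0.180.
ε > 0: substitutes.

0.180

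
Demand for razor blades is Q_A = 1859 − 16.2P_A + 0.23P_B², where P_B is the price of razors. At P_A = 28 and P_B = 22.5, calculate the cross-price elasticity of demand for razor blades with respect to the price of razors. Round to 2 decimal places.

At P_A = 28 and P_B = 22.5: Q_A = 1521.838.
∂Q_A/∂P_B = 0.46P_B = 0.46(22.5) = 10.3500.
ε = (∂Q_A/∂P_B)(P_B/Q_A) = 10.3500 × (22.5/1521.838) ≈ 0.15.

0.15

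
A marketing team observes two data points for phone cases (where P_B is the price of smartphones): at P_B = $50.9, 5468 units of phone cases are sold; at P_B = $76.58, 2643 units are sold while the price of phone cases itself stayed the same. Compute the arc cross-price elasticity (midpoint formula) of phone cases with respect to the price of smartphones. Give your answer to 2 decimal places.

-1.73

ΔQ_A = 2643 − 5468 = -2825; ΔP_B = 76.58 − 50.9 = 25.68.
Midpoints: Q̄_A = 4055.5, P̄_B = 63.74.
ε = (ΔQ_A/Q̄_A)/(ΔP_B/P̄_B) = (-2825/4055.5)/(25.68/63.74) ≈ -1.73.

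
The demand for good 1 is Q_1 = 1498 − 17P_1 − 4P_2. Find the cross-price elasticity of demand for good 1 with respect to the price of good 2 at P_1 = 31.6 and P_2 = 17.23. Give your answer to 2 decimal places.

At P_1 = 31.6 and P_2 = 17.23: Q_1 = 891.88.
∂Q_1/∂P_2 = -4.
ε = (∂Q_1/∂P_2)(P_2/Q_1) = -4 × (17.23/891.88) ≈ -0.08.
Since ε < 0, good 1 and good 2 are complements.

-0.08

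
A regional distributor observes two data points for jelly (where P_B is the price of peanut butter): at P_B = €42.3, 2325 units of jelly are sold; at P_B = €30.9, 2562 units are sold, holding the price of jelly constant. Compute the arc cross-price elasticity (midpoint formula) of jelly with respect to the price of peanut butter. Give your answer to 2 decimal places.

-0.31

ΔQ_A = 2562 − 2325 = 237; ΔP_B = 30.9 − 42.3 = -11.4.
Midpoints: Q̄_A = 2443.5, P̄_B = 36.60.
ε = (ΔQ_A/Q̄_A)/(ΔP_B/P̄_B) = (237/2443.5)/(-11.4/36.60) ≈ -0.31.
ε < 0: jelly and peanut butter are complements.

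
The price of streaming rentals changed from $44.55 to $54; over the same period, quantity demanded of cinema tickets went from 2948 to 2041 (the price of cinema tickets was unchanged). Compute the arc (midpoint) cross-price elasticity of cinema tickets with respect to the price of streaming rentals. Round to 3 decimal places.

-1.896

ΔQ_A = 2041 − 2948 = -907; ΔP_B = 54 − 44.55 = 9.45.
Midpoints: Q̄_A = 2494.5, P̄_B = 49.27.
ε = (ΔQ_A/Q̄_A)/(ΔP_B/P̄_B) = (-907/2494.5)/(9.45/49.27) ≈ -1.896.
ε < 0: cinema tickets and streaming rentals are complements.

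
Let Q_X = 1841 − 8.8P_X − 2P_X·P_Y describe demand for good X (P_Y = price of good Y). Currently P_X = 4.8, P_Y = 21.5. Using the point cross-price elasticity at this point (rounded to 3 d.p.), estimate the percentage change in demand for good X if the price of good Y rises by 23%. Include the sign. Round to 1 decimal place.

-3.0%

At P_X = 4.8, P_Y = 21.5: Q_X = 1592.36.
∂Q_X/∂P_Y = -2P_X = -9.6000.
ε = (∂Q_X/∂P_Y)(P_Y/Q_X) = -9.6000 × 21.5/1592.36 ≈ -0.130.
%ΔQ_X ≈ ε × %ΔP_Y = -0.130 × (23%) = -3.0%.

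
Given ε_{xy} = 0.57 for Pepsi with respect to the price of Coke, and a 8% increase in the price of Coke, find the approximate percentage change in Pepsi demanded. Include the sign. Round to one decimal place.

%ΔQ ≈ ε × %ΔP of Coke = 0.57 × (8%) = 4.6%.
Demand for Pepsi rises by about 4.6%.

4.6%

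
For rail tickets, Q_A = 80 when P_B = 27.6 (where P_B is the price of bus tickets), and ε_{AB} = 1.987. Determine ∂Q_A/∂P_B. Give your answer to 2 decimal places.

5.76

ε = (∂Q_A/∂P_B)·(P_B/Q_A) ⇒ ∂Q_A/∂P_B = ε·Q_A/P_B = 1.987 × 80/27.6 ≈ 5.76.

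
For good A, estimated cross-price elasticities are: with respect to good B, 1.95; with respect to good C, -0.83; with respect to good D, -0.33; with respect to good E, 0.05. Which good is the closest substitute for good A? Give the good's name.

good B

Substitutes have ε > 0. Among the positive values, 1.95 (good B) is largest.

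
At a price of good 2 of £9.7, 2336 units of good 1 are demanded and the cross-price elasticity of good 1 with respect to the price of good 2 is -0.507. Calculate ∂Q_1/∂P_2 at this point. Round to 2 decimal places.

ε = (∂Q_1/∂P_2)·(P_2/Q_1) ⇒ ∂Q_1/∂P_2 = ε·Q_1/P_2 = -0.507 × 2336/9.7 ≈ -122.10.

-122.10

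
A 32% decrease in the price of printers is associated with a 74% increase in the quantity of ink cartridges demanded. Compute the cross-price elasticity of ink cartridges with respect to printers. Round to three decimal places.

ε = (%ΔQ of ink cartridges) / (%ΔP of printers) = (74%) / (-32%) ≈ -2.313.

-2.313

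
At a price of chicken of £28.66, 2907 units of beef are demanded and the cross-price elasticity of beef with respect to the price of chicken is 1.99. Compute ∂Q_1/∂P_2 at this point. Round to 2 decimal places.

ε = (∂Q_1/∂P_2)·(P_2/Q_1) ⇒ ∂Q_1/∂P_2 = ε·Q_1/P_2 = 1.99 × 2907/28.66 ≈ 201.85.

201.85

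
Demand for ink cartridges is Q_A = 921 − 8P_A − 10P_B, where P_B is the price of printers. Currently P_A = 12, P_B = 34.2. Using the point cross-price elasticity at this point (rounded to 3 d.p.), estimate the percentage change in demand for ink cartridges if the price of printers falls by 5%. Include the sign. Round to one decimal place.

3.5%

At P_A = 12, P_B = 34.2: Q_A = 483.
∂Q_A/∂P_B = -10.
ε = (∂Q_A/∂P_B)(P_B/Q_A) = -10.0000 × 34.2/483 ≈ -0.708.
%ΔQ_A ≈ ε × %ΔP_B = -0.708 × (-5%) = 3.5%.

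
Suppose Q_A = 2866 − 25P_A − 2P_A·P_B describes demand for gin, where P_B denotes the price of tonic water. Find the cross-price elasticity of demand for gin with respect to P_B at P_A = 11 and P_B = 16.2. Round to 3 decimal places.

At P_A = 11 and P_B = 16.2: Q_A = 2234.6.
∂Q_A/∂P_B = -2P_A = -2(11) = -22.0000.
ε = (∂Q_A/∂P_B)(P_B/Q_A) = -22.0000 × (16.2/2234.6) ≈ -0.159.
ε < 0: complements.

-0.159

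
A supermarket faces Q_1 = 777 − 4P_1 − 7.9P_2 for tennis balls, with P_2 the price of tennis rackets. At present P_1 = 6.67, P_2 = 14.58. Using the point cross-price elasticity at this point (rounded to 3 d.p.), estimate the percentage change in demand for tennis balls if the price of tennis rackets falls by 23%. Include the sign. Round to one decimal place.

4.2%

At P_1 = 6.67, P_2 = 14.58: Q_1 = 635.138.
∂Q_1/∂P_2 = -7.9.
ε = (∂Q_1/∂P_2)(P_2/Q_1) = -7.9000 × 14.58/635.138 ≈ -0.181.
%ΔQ_1 ≈ ε × %ΔP_2 = -0.181 × (-23%) = 4.2%.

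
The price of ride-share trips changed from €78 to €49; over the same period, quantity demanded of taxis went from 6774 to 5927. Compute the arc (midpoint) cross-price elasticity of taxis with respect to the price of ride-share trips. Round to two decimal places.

ΔQ_A = 5927 − 6774 = -847; ΔP_B = 49 − 78 = -29.
Midpoints: Q̄_A = 6350.5, P̄_B = 63.50.
ε = (ΔQ_A/Q̄_A)/(ΔP_B/P̄_B) = (-847/6350.5)/(-29/63.50) ≈ 0.29.
ε > 0: taxis and ride-share trips are substitutes.

0.29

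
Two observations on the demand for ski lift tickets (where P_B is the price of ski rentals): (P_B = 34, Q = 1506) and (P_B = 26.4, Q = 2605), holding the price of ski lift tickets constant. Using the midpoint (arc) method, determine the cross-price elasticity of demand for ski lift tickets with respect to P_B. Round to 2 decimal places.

ΔQ_A = 2605 − 1506 = 1099; ΔP_B = 26.4 − 34 = -7.6.
Midpoints: Q̄_A = 2055.5, P̄_B = 30.20.
ε = (ΔQ_A/Q̄_A)/(ΔP_B/P̄_B) = (1099/2055.5)/(-7.6/30.20) ≈ -2.12.
ε < 0: ski lift tickets and ski rentals are complements.

-2.12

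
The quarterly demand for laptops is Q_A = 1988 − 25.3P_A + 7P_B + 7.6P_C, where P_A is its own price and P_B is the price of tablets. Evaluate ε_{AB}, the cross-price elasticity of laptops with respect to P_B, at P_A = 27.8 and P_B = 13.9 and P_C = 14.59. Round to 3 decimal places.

0.065

At P_A = 27.8 and P_B = 13.9 and P_C = 14.59: Q_A = 1492.844.
∂Q_A/∂P_B = 7.
ε = (∂Q_A/∂P_B)(P_B/Q_A) = 7 × (13.9/1492.844) ≈ 0.065.
Since ε > 0, laptops and tablets are substitutes.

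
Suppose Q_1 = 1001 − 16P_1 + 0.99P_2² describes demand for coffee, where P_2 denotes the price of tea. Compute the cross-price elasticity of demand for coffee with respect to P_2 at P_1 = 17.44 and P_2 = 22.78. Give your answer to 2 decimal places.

At P_1 = 17.44 and P_2 = 22.78: Q_1 = 1235.699.
∂Q_1/∂P_2 = 1.98P_2 = 1.98(22.78) = 45.1044.
ε = (∂Q_1/∂P_2)(P_2/Q_1) = 45.1044 × (22.78/1235.699) ≈ 0.83.

0.83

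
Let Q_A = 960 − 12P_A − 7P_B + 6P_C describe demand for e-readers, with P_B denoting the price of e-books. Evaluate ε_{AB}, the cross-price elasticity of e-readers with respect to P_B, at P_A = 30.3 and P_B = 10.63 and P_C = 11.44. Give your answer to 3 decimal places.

At P_A = 30.3 and P_B = 10.63 and P_C = 11.44: Q_A = 590.63.
∂Q_A/∂P_B = -7.
ε = (∂Q_A/∂P_B)(P_B/Q_A) = -7 × (10.63/590.63) ≈ -0.126.
Since ε < 0, e-readers and e-books are complements.

-0.126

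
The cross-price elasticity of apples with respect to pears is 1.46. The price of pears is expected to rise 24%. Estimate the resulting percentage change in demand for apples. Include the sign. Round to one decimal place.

35.0%

%ΔQ ≈ ε × %ΔP of pears = 1.46 × (24%) = 35.0%.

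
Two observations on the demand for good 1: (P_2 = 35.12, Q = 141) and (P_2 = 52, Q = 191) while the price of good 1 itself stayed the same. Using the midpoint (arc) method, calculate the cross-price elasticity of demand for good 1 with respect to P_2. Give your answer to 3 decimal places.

ΔQ_1 = 191 − 141 = 50; ΔP_2 = 52 − 35.12 = 16.88.
Midpoints: Q̄_1 = 166.0, P̄_2 = 43.56.
ε = (ΔQ_1/Q̄_1)/(ΔP_2/P̄_2) = (50/166.0)/(16.88/43.56) ≈ 0.777.

0.777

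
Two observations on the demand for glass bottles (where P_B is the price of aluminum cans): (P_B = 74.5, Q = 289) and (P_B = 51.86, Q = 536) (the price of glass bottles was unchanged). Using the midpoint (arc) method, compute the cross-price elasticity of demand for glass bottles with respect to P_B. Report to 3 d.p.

ΔQ_A = 536 − 289 = 247; ΔP_B = 51.86 − 74.5 = -22.64.
Midpoints: Q̄_A = 412.5, P̄_B = 63.18.
ε = (ΔQ_A/Q̄_A)/(ΔP_B/P̄_B) = (247/412.5)/(-22.64/63.18) ≈ -1.671.
ε < 0: glass bottles and aluminum cans are complements.

-1.671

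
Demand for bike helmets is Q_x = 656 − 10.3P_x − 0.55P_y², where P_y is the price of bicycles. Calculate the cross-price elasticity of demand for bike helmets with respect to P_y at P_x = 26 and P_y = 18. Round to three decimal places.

At P_x = 26 and P_y = 18: Q_x = 210.
∂Q_x/∂P_y = -1.1P_y = -1.1(18) = -19.8000.
ε = (∂Q_x/∂P_y)(P_y/Q_x) = -19.8000 × (18/210) ≈ -1.697.

-1.697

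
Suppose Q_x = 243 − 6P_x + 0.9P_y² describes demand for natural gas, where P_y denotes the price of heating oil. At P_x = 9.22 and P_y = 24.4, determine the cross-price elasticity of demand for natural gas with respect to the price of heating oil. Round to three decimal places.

1.481

At P_x = 9.22 and P_y = 24.4: Q_x = 723.504.
∂Q_x/∂P_y = 1.8P_y = 1.8(24.4) = 43.9200.
ε = (∂Q_x/∂P_y)(P_y/Q_x) = 43.9200 × (24.4/723.504) ≈ 1.481.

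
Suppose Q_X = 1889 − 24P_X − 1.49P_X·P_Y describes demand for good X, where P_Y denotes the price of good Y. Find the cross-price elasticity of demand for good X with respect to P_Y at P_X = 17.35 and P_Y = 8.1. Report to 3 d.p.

-0.166

At P_X = 17.35 and P_Y = 8.1: Q_X = 1263.203.
∂Q_X/∂P_Y = -1.49P_X = -1.49(17.35) = -25.8515.
ε = (∂Q_X/∂P_Y)(P_Y/Q_X) = -25.8515 × (8.1/1263.203) ≈ -0.166.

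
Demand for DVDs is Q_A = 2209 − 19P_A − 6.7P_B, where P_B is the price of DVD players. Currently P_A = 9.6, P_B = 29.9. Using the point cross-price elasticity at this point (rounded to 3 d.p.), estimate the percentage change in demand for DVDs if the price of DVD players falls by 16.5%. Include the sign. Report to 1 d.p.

At P_A = 9.6, P_B = 29.9: Q_A = 1826.27.
∂Q_A/∂P_B = -6.7.
ε = (∂Q_A/∂P_B)(P_B/Q_A) = -6.7000 × 29.9/1826.27 ≈ -0.110.
%ΔQ_A ≈ ε × %ΔP_B = -0.110 × (-16.5%) = 1.8%.

1.8%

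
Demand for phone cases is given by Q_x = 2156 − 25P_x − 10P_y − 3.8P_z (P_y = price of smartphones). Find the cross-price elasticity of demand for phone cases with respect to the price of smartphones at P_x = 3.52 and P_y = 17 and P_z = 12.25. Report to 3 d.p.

At P_x = 3.52 and P_y = 17 and P_z = 12.25: Q_x = 1851.45.
∂Q_x/∂P_y = -10.
ε = (∂Q_x/∂P_y)(P_y/Q_x) = -10 × (17/1851.45) ≈ -0.092.

-0.092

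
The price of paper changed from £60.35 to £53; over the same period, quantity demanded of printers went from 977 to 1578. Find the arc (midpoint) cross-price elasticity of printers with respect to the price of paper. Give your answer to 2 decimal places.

-3.63

ΔQ_A = 1578 − 977 = 601; ΔP_B = 53 − 60.35 = -7.35.
Midpoints: Q̄_A = 1277.5, P̄_B = 56.67.
ε = (ΔQ_A/Q̄_A)/(ΔP_B/P̄_B) = (601/1277.5)/(-7.35/56.67) ≈ -3.63.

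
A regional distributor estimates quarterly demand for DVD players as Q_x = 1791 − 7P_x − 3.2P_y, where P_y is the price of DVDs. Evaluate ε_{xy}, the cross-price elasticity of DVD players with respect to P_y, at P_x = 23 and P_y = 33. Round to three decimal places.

-0.069

At P_x = 23 and P_y = 33: Q_x = 1524.4.
∂Q_x/∂P_y = -3.2.
ε = (∂Q_x/∂P_y)(P_y/Q_x) = -3.2 × (33/1524.4) ≈ -0.069.
Since ε < 0, DVD players and DVDs are complements.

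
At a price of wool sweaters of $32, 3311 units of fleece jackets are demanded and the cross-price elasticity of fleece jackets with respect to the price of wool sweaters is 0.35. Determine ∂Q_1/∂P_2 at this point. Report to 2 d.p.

36.21

ε = (∂Q_1/∂P_2)·(P_2/Q_1) ⇒ ∂Q_1/∂P_2 = ε·Q_1/P_2 = 0.35 × 3311/32 ≈ 36.21.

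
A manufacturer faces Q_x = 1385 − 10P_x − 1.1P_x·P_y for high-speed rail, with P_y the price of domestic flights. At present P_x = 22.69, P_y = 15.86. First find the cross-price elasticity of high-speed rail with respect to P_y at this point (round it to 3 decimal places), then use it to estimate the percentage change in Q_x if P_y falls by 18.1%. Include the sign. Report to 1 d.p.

At P_x = 22.69, P_y = 15.86: Q_x = 762.250.
∂Q_x/∂P_y = -1.1P_x = -24.9590.
ε = (∂Q_x/∂P_y)(P_y/Q_x) = -24.9590 × 15.86/762.250 ≈ -0.519.
%ΔQ_x ≈ ε × %ΔP_y = -0.519 × (-18.1%) = 9.4%.

9.4%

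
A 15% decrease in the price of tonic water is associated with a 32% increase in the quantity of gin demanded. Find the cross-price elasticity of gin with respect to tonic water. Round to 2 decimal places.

ε = (%ΔQ of gin) / (%ΔP of tonic water) = (32%) / (-15%) ≈ -2.13.
Negative cross-price elasticity: complements.

-2.13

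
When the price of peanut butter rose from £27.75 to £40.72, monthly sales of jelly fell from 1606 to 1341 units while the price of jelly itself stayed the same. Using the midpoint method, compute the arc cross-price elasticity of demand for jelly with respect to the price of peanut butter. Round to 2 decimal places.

-0.47

ΔQ_A = 1341 − 1606 = -265; ΔP_B = 40.72 − 27.75 = 12.97.
Midpoints: Q̄_A = 1473.5, P̄_B = 34.23.
ε = (ΔQ_A/Q̄_A)/(ΔP_B/P̄_B) = (-265/1473.5)/(12.97/34.23) ≈ -0.47.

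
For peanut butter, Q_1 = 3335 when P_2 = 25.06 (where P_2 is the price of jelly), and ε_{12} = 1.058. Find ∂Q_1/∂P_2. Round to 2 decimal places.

140.80

ε = (∂Q_1/∂P_2)·(P_2/Q_1) ⇒ ∂Q_1/∂P_2 = ε·Q_1/P_2 = 1.058 × 3335/25.06 ≈ 140.80.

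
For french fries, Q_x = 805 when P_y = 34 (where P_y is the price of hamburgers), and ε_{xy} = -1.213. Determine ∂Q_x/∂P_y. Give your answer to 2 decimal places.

ε = (∂Q_x/∂P_y)·(P_y/Q_x) ⇒ ∂Q_x/∂P_y = ε·Q_x/P_y = -1.213 × 805/34 ≈ -28.72.

-28.72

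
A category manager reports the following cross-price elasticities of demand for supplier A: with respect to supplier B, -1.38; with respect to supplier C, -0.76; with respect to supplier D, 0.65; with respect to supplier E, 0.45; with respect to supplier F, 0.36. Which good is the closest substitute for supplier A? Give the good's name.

Substitutes have ε > 0. Among the positive values, 0.65 (supplier D) is largest.

supplier D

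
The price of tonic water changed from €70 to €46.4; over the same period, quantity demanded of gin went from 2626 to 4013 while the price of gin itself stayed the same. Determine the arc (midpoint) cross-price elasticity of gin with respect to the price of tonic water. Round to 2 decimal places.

-1.03

ΔQ_A = 4013 − 2626 = 1387; ΔP_B = 46.4 − 70 = -23.6.
Midpoints: Q̄_A = 3319.5, P̄_B = 58.20.
ε = (ΔQ_A/Q̄_A)/(ΔP_B/P̄_B) = (1387/3319.5)/(-23.6/58.20) ≈ -1.03.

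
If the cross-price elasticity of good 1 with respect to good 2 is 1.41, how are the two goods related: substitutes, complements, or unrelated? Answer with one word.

ε = 1.41 > 0, so a higher price of good 2 raises demand for good 1: substitutes.

substitutes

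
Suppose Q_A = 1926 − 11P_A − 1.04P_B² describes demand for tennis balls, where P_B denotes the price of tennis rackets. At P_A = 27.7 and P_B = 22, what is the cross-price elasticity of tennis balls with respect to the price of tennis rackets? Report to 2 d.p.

At P_A = 27.7 and P_B = 22: Q_A = 1117.94.
∂Q_A/∂P_B = -2.08P_B = -2.08(22) = -45.7600.
ε = (∂Q_A/∂P_B)(P_B/Q_A) = -45.7600 × (22/1117.94) ≈ -0.90.

-0.90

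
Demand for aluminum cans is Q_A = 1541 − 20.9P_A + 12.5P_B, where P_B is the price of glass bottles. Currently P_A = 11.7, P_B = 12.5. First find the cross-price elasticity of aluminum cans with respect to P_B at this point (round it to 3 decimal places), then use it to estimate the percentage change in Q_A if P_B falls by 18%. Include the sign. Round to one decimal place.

-1.9%

At P_A = 11.7, P_B = 12.5: Q_A = 1452.72.
∂Q_A/∂P_B = 12.5.
ε = (∂Q_A/∂P_B)(P_B/Q_A) = 12.5000 × 12.5/1452.72 ≈ 0.108.
%ΔQ_A ≈ ε × %ΔP_B = 0.108 × (-18%) = -1.9%.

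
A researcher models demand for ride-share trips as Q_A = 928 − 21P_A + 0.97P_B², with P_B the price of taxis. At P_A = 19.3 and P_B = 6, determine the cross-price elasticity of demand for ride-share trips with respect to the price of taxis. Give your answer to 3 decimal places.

At P_A = 19.3 and P_B = 6: Q_A = 557.62.
∂Q_A/∂P_B = 1.94P_B = 1.94(6) = 11.6400.
ε = (∂Q_A/∂P_B)(P_B/Q_A) = 11.6400 × (6/557.62) ≈ 0.125.
ε > 0: substitutes.

0.125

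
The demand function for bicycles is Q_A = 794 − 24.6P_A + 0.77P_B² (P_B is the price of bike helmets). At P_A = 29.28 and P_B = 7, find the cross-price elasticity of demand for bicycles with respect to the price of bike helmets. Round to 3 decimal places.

0.677

At P_A = 29.28 and P_B = 7: Q_A = 111.442.
∂Q_A/∂P_B = 1.54P_B = 1.54(7) = 10.7800.
ε = (∂Q_A/∂P_B)(P_B/Q_A) = 10.7800 × (7/111.442) ≈ 0.677.
ε > 0: substitutes.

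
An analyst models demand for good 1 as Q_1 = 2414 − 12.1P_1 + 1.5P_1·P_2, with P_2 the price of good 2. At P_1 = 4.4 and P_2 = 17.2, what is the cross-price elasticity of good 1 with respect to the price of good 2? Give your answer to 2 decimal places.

At P_1 = 4.4 and P_2 = 17.2: Q_1 = 2474.28.
∂Q_1/∂P_2 = 1.5P_1 = 1.5(4.4) = 6.6000.
ε = (∂Q_1/∂P_2)(P_2/Q_1) = 6.6000 × (17.2/2474.28) ≈ 0.05.

0.05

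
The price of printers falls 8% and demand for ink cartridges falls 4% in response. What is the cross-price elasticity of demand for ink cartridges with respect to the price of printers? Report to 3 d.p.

ε = (%ΔQ of ink cartridges) / (%ΔP of printers) = (-4%) / (-8%) ≈ 0.500.
Positive cross-price elasticity: substitutes.

0.500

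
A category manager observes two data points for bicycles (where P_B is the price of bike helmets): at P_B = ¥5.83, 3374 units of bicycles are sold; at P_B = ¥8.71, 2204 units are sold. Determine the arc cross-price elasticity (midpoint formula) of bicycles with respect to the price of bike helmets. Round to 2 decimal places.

ΔQ_A = 2204 − 3374 = -1170; ΔP_B = 8.71 − 5.83 = 2.88.
Midpoints: Q̄_A = 2789.0, P̄_B = 7.27.
ε = (ΔQ_A/Q̄_A)/(ΔP_B/P̄_B) = (-1170/2789.0)/(2.88/7.27) ≈ -1.06.

-1.06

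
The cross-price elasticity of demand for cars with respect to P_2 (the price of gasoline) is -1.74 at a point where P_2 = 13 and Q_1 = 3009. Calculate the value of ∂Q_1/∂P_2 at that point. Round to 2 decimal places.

ε = (∂Q_1/∂P_2)·(P_2/Q_1) ⇒ ∂Q_1/∂P_2 = ε·Q_1/P_2 = -1.74 × 3009/13 ≈ -402.74.

-402.74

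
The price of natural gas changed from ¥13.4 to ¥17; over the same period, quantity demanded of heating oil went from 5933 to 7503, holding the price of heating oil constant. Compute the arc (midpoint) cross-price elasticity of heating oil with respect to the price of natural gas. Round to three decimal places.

ΔQ_A = 7503 − 5933 = 1570; ΔP_B = 17 − 13.4 = 3.6.
Midpoints: Q̄_A = 6718.0, P̄_B = 15.20.
ε = (ΔQ_A/Q̄_A)/(ΔP_B/P̄_B) = (1570/6718.0)/(3.6/15.20) ≈ 0.987.

0.987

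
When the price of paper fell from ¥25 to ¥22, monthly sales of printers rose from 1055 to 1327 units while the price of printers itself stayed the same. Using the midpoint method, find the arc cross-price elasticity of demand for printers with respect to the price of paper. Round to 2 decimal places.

-1.79

ΔQ_A = 1327 − 1055 = 272; ΔP_B = 22 − 25 = -3.
Midpoints: Q̄_A = 1191.0, P̄_B = 23.50.
ε = (ΔQ_A/Q̄_A)/(ΔP_B/P̄_B) = (272/1191.0)/(-3/23.50) ≈ -1.79.
ε < 0: printers and paper are complements.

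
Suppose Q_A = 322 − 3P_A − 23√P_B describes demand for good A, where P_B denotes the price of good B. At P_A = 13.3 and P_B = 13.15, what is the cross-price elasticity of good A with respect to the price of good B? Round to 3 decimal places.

At P_A = 13.3 and P_B = 13.15: Q_A = 198.695.
∂Q_A/∂P_B = -23/(2√P_B) = -23/(2√13.15) = -3.1713.
ε = (∂Q_A/∂P_B)(P_B/Q_A) = -3.1713 × (13.15/198.695) ≈ -0.210.

-0.210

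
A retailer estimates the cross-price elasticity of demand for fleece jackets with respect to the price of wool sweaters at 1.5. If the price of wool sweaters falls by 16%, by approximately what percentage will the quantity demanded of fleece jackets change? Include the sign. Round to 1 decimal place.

%ΔQ ≈ ε × %ΔP of wool sweaters = 1.5 × (-16%) = -24.0%.
Demand for fleece jackets falls by about 24.0%.

-24.0%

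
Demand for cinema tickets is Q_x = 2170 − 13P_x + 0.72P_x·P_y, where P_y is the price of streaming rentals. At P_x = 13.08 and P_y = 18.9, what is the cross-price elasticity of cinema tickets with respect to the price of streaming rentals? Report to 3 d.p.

At P_x = 13.08 and P_y = 18.9: Q_x = 2177.953.
∂Q_x/∂P_y = 0.72P_x = 0.72(13.08) = 9.4176.
ε = (∂Q_x/∂P_y)(P_y/Q_x) = 9.4176 × (18.9/2177.953) ≈ 0.082.

0.082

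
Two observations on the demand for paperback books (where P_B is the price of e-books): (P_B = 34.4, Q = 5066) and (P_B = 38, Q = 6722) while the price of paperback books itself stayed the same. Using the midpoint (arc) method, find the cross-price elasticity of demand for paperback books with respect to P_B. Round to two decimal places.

ΔQ_A = 6722 − 5066 = 1656; ΔP_B = 38 − 34.4 = 3.6.
Midpoints: Q̄_A = 5894.0, P̄_B = 36.20.
ε = (ΔQ_A/Q̄_A)/(ΔP_B/P̄_B) = (1656/5894.0)/(3.6/36.20) ≈ 2.83.
ε > 0: paperback books and e-books are substitutes.

2.83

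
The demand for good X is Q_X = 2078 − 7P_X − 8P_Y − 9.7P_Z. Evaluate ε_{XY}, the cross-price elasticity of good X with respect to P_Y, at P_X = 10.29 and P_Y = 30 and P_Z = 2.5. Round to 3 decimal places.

At P_X = 10.29 and P_Y = 30 and P_Z = 2.5: Q_X = 1741.72.
∂Q_X/∂P_Y = -8.
ε = (∂Q_X/∂P_Y)(P_Y/Q_X) = -8 × (30/1741.72) ≈ -0.138.
Since ε < 0, good X and good Y are complements.

-0.138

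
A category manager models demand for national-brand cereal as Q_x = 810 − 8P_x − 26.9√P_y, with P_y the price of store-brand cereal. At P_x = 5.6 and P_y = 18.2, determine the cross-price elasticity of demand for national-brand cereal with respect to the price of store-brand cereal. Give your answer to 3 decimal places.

-0.088

At P_x = 5.6 and P_y = 18.2: Q_x = 650.441.
∂Q_x/∂P_y = -26.9/(2√P_y) = -26.9/(2√18.2) = -3.1527.
ε = (∂Q_x/∂P_y)(P_y/Q_x) = -3.1527 × (18.2/650.441) ≈ -0.088.
ε < 0: complements.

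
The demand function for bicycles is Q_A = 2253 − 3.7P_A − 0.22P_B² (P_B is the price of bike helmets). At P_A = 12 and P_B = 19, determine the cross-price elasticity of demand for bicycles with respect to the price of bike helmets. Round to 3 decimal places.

At P_A = 12 and P_B = 19: Q_A = 2129.18.
∂Q_A/∂P_B = -0.44P_B = -0.44(19) = -8.3600.
ε = (∂Q_A/∂P_B)(P_B/Q_A) = -8.3600 × (19/2129.18) ≈ -0.075.

-0.075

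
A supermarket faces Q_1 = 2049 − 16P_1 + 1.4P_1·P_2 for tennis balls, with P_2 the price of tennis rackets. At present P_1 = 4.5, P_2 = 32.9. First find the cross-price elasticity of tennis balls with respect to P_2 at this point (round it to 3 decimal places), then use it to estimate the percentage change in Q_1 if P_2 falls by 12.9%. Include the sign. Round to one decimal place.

-1.2%

At P_1 = 4.5, P_2 = 32.9: Q_1 = 2184.27.
∂Q_1/∂P_2 = 1.4P_1 = 6.3000.
ε = (∂Q_1/∂P_2)(P_2/Q_1) = 6.3000 × 32.9/2184.27 ≈ 0.095.
%ΔQ_1 ≈ ε × %ΔP_2 = 0.095 × (-12.9%) = -1.2%.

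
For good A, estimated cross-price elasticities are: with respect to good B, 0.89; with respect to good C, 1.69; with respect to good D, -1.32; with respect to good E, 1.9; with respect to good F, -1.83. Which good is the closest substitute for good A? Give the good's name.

good E

Substitutes have ε > 0. Among the positive values, 1.9 (good E) is largest.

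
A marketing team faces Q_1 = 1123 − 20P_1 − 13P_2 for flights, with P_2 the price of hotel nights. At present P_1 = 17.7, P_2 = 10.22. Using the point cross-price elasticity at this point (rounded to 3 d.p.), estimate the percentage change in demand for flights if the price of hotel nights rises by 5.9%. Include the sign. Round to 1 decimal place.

At P_1 = 17.7, P_2 = 10.22: Q_1 = 636.14.
∂Q_1/∂P_2 = -13.
ε = (∂Q_1/∂P_2)(P_2/Q_1) = -13.0000 × 10.22/636.14 ≈ -0.209.
%ΔQ_1 ≈ ε × %ΔP_2 = -0.209 × (5.9%) = -1.2%.

-1.2%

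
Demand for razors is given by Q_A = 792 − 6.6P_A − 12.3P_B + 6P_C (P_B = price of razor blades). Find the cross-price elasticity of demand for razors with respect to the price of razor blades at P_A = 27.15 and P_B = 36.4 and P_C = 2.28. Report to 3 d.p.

-2.504

At P_A = 27.15 and P_B = 36.4 and P_C = 2.28: Q_A = 178.77.
∂Q_A/∂P_B = -12.3.
ε = (∂Q_A/∂P_B)(P_B/Q_A) = -12.3 × (36.4/178.77) ≈ -2.504.
Since ε < 0, razors and razor blades are complements.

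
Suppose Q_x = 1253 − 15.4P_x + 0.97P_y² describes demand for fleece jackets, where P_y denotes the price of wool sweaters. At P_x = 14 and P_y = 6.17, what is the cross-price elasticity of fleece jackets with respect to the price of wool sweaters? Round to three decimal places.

0.069

At P_x = 14 and P_y = 6.17: Q_x = 1074.327.
∂Q_x/∂P_y = 1.94P_y = 1.94(6.17) = 11.9698.
ε = (∂Q_x/∂P_y)(P_y/Q_x) = 11.9698 × (6.17/1074.327) ≈ 0.069.
ε > 0: substitutes.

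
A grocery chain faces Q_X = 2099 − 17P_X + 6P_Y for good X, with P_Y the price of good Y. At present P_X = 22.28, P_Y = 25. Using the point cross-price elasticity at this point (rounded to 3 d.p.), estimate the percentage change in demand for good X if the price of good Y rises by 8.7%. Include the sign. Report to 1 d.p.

0.7%

At P_X = 22.28, P_Y = 25: Q_X = 1870.24.
∂Q_X/∂P_Y = 6.
ε = (∂Q_X/∂P_Y)(P_Y/Q_X) = 6.0000 × 25/1870.24 ≈ 0.080.
%ΔQ_X ≈ ε × %ΔP_Y = 0.080 × (8.7%) = 0.7%.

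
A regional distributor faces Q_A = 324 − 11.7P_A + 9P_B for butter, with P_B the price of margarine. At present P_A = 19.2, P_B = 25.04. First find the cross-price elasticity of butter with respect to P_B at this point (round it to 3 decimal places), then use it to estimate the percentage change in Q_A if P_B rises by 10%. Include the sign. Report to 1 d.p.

6.9%

At P_A = 19.2, P_B = 25.04: Q_A = 324.72.
∂Q_A/∂P_B = 9.
ε = (∂Q_A/∂P_B)(P_B/Q_A) = 9.0000 × 25.04/324.72 ≈ 0.694.
%ΔQ_A ≈ ε × %ΔP_B = 0.694 × (10%) = 6.9%.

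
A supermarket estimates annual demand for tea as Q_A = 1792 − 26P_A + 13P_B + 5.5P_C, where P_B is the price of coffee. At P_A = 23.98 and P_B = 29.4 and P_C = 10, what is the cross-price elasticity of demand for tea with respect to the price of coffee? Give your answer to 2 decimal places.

0.24

At P_A = 23.98 and P_B = 29.4 and P_C = 10: Q_A = 1605.72.
∂Q_A/∂P_B = 13.
ε = (∂Q_A/∂P_B)(P_B/Q_A) = 13 × (29.4/1605.72) ≈ 0.24.
Since ε > 0, tea and coffee are substitutes.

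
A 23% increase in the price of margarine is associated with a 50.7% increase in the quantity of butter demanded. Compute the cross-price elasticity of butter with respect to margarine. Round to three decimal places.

2.204

ε = (%ΔQ of butter) / (%ΔP of margarine) = (50.7%) / (23%) ≈ 2.204.
Positive cross-price elasticity: substitutes.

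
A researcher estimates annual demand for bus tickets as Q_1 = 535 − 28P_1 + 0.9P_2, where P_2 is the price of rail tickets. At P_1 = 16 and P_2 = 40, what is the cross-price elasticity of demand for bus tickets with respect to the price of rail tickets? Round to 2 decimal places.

At P_1 = 16 and P_2 = 40: Q_1 = 123.
∂Q_1/∂P_2 = 0.9.
ε = (∂Q_1/∂P_2)(P_2/Q_1) = 0.9 × (40/123) ≈ 0.29.

0.29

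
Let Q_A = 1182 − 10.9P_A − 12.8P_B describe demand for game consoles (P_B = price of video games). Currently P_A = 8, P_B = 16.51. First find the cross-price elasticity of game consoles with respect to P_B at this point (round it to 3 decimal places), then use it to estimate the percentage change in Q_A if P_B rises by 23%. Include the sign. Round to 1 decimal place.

-5.5%

At P_A = 8, P_B = 16.51: Q_A = 883.472.
∂Q_A/∂P_B = -12.8.
ε = (∂Q_A/∂P_B)(P_B/Q_A) = -12.8000 × 16.51/883.472 ≈ -0.239.
%ΔQ_A ≈ ε × %ΔP_B = -0.239 × (23%) = -5.5%.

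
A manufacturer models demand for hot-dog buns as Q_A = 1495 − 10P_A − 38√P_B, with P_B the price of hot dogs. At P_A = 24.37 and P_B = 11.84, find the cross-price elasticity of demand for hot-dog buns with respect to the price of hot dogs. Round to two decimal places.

At P_A = 24.37 and P_B = 11.84: Q_A = 1120.545.
∂Q_A/∂P_B = -38/(2√P_B) = -38/(2√11.84) = -5.5218.
ε = (∂Q_A/∂P_B)(P_B/Q_A) = -5.5218 × (11.84/1120.545) ≈ -0.06.

-0.06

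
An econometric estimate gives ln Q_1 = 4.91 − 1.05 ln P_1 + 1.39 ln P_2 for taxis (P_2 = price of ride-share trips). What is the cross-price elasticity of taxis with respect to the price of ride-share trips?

1.39

In a log-linear (constant-elasticity) demand function, the coefficient on ln P_2 is the cross-price elasticity.
ε = 1.39. Positive, so taxis and ride-share trips are substitutes.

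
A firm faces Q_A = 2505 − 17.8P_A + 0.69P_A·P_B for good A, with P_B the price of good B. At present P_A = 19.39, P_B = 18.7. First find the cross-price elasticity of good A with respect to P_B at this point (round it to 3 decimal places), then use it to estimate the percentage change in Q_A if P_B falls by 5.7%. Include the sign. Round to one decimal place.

-0.6%

At P_A = 19.39, P_B = 18.7: Q_A = 2410.047.
∂Q_A/∂P_B = 0.69P_A = 13.3791.
ε = (∂Q_A/∂P_B)(P_B/Q_A) = 13.3791 × 18.7/2410.047 ≈ 0.104.
%ΔQ_A ≈ ε × %ΔP_B = 0.104 × (-5.7%) = -0.6%.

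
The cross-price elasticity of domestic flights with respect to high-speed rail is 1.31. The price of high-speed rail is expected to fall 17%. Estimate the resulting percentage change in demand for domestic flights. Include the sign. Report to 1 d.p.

-22.3%

%ΔQ ≈ ε × %ΔP of high-speed rail = 1.31 × (-17%) = -22.3%.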